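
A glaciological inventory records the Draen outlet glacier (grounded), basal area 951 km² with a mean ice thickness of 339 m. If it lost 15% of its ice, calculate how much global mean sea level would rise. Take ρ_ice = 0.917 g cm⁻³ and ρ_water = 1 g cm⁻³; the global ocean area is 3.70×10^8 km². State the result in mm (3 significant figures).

≈ 0.120 mm

Draen: ice volume = 951 km² × 339 m = 322.4 km³; 0.15 × 322.4 × (917/1000) = 44.34 km³ of water.
Spread over 3.70×10^14 m² of ocean, Δh = 4.434×10^10 / 3.70×10^14 = 1.20×10^-4 m = 0.120 mm.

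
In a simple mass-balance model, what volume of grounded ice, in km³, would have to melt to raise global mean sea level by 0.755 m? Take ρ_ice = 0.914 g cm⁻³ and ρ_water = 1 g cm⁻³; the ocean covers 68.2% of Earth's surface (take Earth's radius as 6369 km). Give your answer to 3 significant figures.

Required water volume = Δh × A = 0.755 m × 3.48×10^14 m² = 2.625×10^14 m³ = 2.625×10^5 km³.
Ice volume = water volume × ρ_w/ρ_ice = 2.625×10^5 × 1000/914 = 2.87×10^5 km³.

≈ 2.87×10^5 km³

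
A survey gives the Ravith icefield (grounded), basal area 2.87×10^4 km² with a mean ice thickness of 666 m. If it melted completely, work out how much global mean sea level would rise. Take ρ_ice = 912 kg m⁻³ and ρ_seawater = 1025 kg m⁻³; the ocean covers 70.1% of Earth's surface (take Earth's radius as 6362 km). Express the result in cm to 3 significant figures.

Ravith: ice volume = 2.87×10^4 km² × 666 m = 1.911×10^4 km³; 1.911×10^4 × (912/1025) = 1.701×10^4 km³ of water.
Spread over 3.57×10^14 m² of ocean, Δh = 1.701×10^13 / 3.57×10^14 = 0.0477 m = 4.77 cm.

≈ 4.77 cm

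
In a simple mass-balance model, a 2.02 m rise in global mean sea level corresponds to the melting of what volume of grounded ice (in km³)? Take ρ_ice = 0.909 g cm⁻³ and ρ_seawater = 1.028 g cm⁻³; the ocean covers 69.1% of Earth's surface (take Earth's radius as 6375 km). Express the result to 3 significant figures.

≈ 8.06×10^5 km³

Required water volume = Δh × A = 2.02 m × 3.53×10^14 m² = 7.129×10^14 m³ = 7.129×10^5 km³.
Ice volume = water volume × ρ_w/ρ_ice = 7.129×10^5 × 1028/909 = 8.06×10^5 km³.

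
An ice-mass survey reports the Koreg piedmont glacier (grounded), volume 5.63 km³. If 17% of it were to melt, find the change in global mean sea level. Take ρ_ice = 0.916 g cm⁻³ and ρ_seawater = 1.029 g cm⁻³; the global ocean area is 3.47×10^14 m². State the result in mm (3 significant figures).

Koreg: 0.17 × 5.63 km³ × (916/1029) = 0.8520 km³ of water.
Spread over 3.47×10^14 m² of ocean, Δh = 8.520×10^8 / 3.47×10^14 = 2.46×10^-6 m = 2.46×10^-3 mm.

≈ 2.46×10^-3 mm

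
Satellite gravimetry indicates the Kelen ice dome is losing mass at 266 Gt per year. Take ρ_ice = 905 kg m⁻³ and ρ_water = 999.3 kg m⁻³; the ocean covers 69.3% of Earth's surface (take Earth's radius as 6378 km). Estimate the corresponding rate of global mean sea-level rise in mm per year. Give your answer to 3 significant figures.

≈ 0.751 mm/yr

ρ_w = 999.3 kg m⁻³. Annual water volume added = 266 Gt / ρ_w = 2.660×10^14 kg / 999.3 kg m⁻³ = 2.662×10^11 m³.
Δh per year = 2.662×10^11 / 3.54×10^14 = 7.51×10^-4 m = 0.751 mm.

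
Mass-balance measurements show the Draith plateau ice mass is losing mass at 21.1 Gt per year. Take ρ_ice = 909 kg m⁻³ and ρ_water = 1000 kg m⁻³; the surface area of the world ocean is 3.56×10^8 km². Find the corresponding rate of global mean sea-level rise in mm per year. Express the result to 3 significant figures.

≈ 0.0593 mm/yr

ρ_w = 1000 kg m⁻³. Annual water volume added = 21.1 Gt / ρ_w = 2.110×10^13 kg / 1000 kg m⁻³ = 2.110×10^10 m³.
Δh per year = 2.110×10^10 / 3.56×10^14 = 5.93×10^-5 m = 0.0593 mm.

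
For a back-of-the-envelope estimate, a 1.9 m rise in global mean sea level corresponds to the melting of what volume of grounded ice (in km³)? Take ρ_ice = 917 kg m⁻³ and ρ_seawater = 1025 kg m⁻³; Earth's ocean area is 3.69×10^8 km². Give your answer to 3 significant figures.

Required water volume = Δh × A = 1.9 m × 3.69×10^14 m² = 7.011×10^14 m³ = 7.011×10^5 km³.
Ice volume = water volume × ρ_w/ρ_ice = 7.011×10^5 × 1025/917 = 7.84×10^5 km³.

≈ 7.84×10^5 km³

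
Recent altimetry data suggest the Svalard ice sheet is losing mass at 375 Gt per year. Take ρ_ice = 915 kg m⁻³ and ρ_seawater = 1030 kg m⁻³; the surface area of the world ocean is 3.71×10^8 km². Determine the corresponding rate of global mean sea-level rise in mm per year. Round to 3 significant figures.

ρ_w = 1030 kg m⁻³. Annual water volume added = 375 Gt / ρ_w = 3.750×10^14 kg / 1030 kg m⁻³ = 3.641×10^11 m³.
Δh per year = 3.641×10^11 / 3.71×10^14 = 9.81×10^-4 m = 0.981 mm.

≈ 0.981 mm/yr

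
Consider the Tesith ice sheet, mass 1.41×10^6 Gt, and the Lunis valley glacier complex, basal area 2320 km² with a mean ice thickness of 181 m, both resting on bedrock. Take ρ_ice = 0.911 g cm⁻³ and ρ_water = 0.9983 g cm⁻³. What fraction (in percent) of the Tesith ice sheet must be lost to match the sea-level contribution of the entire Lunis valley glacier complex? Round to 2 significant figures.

≈ 0.027 %

Equal sea-level rise means equal mass of meltwater, i.e. equal mass of ice lost.
Ice mass of Lunis: 3.825×10^14 kg; ice mass of Tesith: 1.410×10^18 kg.
Fraction required = 3.825×10^14 / 1.410×10^18 = 2.71×10^-4 → 0.027 %.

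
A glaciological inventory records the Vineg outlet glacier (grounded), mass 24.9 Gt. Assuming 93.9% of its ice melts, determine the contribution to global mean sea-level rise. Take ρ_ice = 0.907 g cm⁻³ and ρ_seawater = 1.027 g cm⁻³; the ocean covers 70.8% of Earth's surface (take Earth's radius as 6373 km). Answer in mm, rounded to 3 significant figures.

≈ 0.0630 mm

Vineg: 0.939 × 24.9 Gt = 2.338×10^13 kg; dividing by ρ_w = 1.027 g cm⁻³ = 1027 kg m⁻³ gives 2.277×10^10 m³ of water.
Spread over 3.61×10^14 m² of ocean, Δh = 2.277×10^10 / 3.61×10^14 = 6.30×10^-5 m = 0.0630 mm.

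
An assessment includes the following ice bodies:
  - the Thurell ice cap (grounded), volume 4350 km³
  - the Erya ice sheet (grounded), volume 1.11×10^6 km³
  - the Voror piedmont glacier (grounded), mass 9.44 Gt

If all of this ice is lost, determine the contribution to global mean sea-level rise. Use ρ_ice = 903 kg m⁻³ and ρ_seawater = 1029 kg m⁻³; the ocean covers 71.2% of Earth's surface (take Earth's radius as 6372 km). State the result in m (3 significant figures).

≈ 2.69 m

Thurell: 4350 km³ × (903/1029) = 3817 km³ of water.
Erya: 1.11×10^6 km³ × (903/1029) = 9.741×10^5 km³ of water.
Voror: 9.44 Gt = 9.440×10^12 kg; dividing by ρ_w = 1029 kg m⁻³ gives 9.174×10^9 m³ of water.
Total added water ≈ 9.779×10^14 m³ over 3.63×10^14 m² → Δh = 2.69 m.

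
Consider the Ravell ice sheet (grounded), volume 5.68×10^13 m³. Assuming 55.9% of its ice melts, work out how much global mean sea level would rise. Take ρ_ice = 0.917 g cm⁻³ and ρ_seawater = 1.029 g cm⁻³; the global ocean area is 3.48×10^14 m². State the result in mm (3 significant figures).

≈ 81.3 mm

Ravell: 0.559 × 5.68×10^13 m³ × (917/1029) = 2.830×10^13 m³ of water.
Spread over 3.48×10^14 m² of ocean, Δh = 2.830×10^13 / 3.48×10^14 = 0.0813 m = 81.3 mm.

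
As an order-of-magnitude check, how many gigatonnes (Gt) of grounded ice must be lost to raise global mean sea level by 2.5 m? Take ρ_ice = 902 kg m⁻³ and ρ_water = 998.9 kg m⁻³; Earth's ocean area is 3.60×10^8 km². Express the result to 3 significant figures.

Required water volume = Δh × A = 2.5 m × 3.60×10^14 m² = 9.000×10^14 m³.
ρ_w = 998.9 kg m⁻³, so the mass of water = 9.000×10^14 m³ × 998.9 kg m⁻³ = 8.990×10^17 kg = 8.99×10^5 Gt (and the same mass of ice, by conservation).

≈ 8.99×10^5 Gt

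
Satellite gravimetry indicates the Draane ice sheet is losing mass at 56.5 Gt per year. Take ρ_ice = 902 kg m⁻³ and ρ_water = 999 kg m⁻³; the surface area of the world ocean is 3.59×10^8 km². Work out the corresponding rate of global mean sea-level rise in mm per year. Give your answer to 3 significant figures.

≈ 0.158 mm/yr

ρ_w = 999 kg m⁻³. Annual water volume added = 56.5 Gt / ρ_w = 5.650×10^13 kg / 999 kg m⁻³ = 5.656×10^10 m³.
Δh per year = 5.656×10^10 / 3.59×10^14 = 1.58×10^-4 m = 0.158 mm.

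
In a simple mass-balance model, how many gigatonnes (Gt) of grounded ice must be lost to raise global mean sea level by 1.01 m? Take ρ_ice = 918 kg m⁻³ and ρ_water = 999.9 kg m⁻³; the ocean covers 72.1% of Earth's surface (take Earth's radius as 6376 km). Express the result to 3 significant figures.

≈ 3.72×10^5 Gt

Required water volume = Δh × A = 1.01 m × 3.68×10^14 m² = 3.720×10^14 m³.
ρ_w = 999.9 kg m⁻³, so the mass of water = 3.720×10^14 m³ × 999.9 kg m⁻³ = 3.720×10^17 kg = 3.72×10^5 Gt (and the same mass of ice, by conservation).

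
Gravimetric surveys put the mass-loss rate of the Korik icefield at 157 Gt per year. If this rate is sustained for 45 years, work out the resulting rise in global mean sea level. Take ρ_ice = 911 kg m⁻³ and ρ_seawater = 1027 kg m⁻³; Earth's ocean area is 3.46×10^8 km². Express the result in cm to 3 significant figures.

Total mass lost = 157 Gt/yr × 45 yr = 7065 Gt = 7.065×10^15 kg.
ρ_w = 1027 kg m⁻³, so water volume = 7.065×10^15 / 1027 = 6.879×10^12 m³.
Δh = 6.879×10^12 / 3.46×10^14 = 0.0199 m = 1.99 cm.

≈ 1.99 cm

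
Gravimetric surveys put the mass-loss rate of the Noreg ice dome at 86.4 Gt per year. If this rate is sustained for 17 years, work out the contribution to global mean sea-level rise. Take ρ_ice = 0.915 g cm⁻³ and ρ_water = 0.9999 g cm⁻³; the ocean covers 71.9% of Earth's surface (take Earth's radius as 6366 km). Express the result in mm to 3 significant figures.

≈ 4.01 mm

Total mass lost = 86.4 Gt/yr × 17 yr = 1469 Gt = 1.469×10^15 kg.
ρ_w = 0.9999 g cm⁻³ = 999.9 kg m⁻³, so water volume = 1.469×10^15 / 999.9 = 1.469×10^12 m³.
Δh = 1.469×10^12 / 3.66×10^14 = 4.01×10^-3 m = 4.01 mm.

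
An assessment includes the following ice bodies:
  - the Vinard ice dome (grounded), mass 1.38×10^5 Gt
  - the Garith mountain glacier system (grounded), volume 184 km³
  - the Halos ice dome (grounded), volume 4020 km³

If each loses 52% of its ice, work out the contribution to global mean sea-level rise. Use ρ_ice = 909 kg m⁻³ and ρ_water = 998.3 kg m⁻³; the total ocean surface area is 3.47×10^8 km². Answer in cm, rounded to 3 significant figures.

≈ 21.3 cm

Vinard: 0.52 × 1.38×10^5 Gt = 7.176×10^16 kg; dividing by ρ_w = 998.3 kg m⁻³ gives 7.188×10^13 m³ of water.
Garith: 0.52 × 184 km³ × (909/998.3) = 87.12 km³ of water.
Halos: 0.52 × 4020 km³ × (909/998.3) = 1903 km³ of water.
Total added water ≈ 7.387×10^13 m³ over 3.47×10^14 m² → Δh = 0.213 m = 21.3 cm.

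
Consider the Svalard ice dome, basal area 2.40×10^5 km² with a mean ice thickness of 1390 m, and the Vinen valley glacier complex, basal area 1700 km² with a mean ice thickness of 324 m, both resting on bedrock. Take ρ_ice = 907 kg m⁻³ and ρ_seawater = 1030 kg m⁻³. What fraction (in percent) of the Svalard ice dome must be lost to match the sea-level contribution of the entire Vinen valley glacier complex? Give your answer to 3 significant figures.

≈ 0.165 %

Equal sea-level rise means equal mass of meltwater, i.e. equal mass of ice lost.
Ice mass of Vinen: 4.996×10^14 kg; ice mass of Svalard: 3.026×10^17 kg.
Fraction required = 4.996×10^14 / 3.026×10^17 = 1.65×10^-3 → 0.165 %.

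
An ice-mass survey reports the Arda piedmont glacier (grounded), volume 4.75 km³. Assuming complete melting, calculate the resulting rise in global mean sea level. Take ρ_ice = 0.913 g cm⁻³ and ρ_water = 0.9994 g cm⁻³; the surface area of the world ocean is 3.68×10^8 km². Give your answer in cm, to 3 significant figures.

≈ 1.18×10^-3 cm

Arda: 4.75 km³ × (913/999.4) = 4.339 km³ of water.
Spread over 3.68×10^14 m² of ocean, Δh = 4.339×10^9 / 3.68×10^14 = 1.18×10^-5 m = 1.18×10^-3 cm.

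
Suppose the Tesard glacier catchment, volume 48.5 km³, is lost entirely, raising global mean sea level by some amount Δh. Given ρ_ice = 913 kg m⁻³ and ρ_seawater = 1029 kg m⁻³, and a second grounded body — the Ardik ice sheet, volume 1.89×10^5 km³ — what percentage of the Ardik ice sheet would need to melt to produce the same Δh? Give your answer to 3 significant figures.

≈ 0.0257 %

Equal sea-level rise means equal mass of meltwater, i.e. equal mass of ice lost.
Ice mass of Tesard: 4.428×10^13 kg; ice mass of Ardik: 1.726×10^17 kg.
Fraction required = 4.428×10^13 / 1.726×10^17 = 2.57×10^-4 → 0.0257 %.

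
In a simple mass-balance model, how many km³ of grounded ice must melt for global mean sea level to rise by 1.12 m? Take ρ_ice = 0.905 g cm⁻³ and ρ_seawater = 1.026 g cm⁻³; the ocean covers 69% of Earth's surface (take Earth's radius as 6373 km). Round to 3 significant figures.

Required water volume = Δh × A = 1.12 m × 3.52×10^14 m² = 3.944×10^14 m³ = 3.944×10^5 km³.
Ice volume = water volume × ρ_w/ρ_ice = 3.944×10^5 × 1026/905 = 4.47×10^5 km³.

≈ 4.47×10^5 km³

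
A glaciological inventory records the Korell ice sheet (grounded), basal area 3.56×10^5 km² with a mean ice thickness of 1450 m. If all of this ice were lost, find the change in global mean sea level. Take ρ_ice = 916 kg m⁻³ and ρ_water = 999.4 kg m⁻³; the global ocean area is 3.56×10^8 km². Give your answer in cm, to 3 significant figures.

Korell: ice volume = 3.56×10^5 km² × 1450 m = 5.162×10^5 km³; 5.162×10^5 × (916/999.4) = 4.731×10^5 km³ of water.
Spread over 3.56×10^14 m² of ocean, Δh = 4.731×10^14 / 3.56×10^14 = 1.33 m = 133 cm.

≈ 133 cm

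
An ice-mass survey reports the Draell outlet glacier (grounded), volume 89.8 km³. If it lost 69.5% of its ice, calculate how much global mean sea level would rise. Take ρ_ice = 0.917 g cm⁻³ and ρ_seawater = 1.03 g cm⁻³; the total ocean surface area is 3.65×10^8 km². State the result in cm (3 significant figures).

≈ 0.0152 cm

Draell: 0.695 × 89.8 km³ × (917/1030) = 55.56 km³ of water.
Spread over 3.65×10^14 m² of ocean, Δh = 5.556×10^10 / 3.65×10^14 = 1.52×10^-4 m = 0.0152 cm.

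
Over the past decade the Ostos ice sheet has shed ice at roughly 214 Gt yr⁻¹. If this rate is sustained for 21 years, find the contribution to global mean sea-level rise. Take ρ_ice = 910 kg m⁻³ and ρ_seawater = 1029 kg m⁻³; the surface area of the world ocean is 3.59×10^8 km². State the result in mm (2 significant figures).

Total mass lost = 214 Gt/yr × 21 yr = 4494 Gt = 4.494×10^15 kg.
ρ_w = 1029 kg m⁻³, so water volume = 4.494×10^15 / 1029 = 4.367×10^12 m³.
Δh = 4.367×10^12 / 3.59×10^14 = 0.0122 m = 12 mm.

≈ 12 mm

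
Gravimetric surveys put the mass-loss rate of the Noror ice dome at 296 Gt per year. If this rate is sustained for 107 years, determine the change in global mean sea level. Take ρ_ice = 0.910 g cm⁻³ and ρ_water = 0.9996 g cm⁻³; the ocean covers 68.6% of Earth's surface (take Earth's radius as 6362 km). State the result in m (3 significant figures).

Total mass lost = 296 Gt/yr × 107 yr = 3.167×10^4 Gt = 3.167×10^16 kg.
ρ_w = 0.9996 g cm⁻³ = 999.6 kg m⁻³, so water volume = 3.167×10^16 / 999.6 = 3.168×10^13 m³.
Δh = 3.168×10^13 / 3.49×10^14 = 0.0908 m.

≈ 0.0908 m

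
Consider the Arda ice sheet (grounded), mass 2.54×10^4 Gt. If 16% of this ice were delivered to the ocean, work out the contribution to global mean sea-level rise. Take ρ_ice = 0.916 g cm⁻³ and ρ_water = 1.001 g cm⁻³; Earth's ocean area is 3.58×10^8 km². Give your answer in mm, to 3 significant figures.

≈ 11.3 mm

Arda: 0.16 × 2.54×10^4 Gt = 4.064×10^15 kg; dividing by ρ_w = 1.001 g cm⁻³ = 1001 kg m⁻³ gives 4.060×10^12 m³ of water.
Spread over 3.58×10^14 m² of ocean, Δh = 4.060×10^12 / 3.58×10^14 = 0.0113 m = 11.3 mm.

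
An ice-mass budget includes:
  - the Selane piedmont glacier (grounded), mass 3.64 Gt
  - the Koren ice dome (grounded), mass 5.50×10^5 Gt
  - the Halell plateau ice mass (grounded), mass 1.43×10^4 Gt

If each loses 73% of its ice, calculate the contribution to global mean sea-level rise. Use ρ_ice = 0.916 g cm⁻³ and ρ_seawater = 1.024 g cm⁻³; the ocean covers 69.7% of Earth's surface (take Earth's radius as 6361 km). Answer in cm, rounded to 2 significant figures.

≈ 110 cm

Selane: 0.73 × 3.64 Gt = 2.657×10^12 kg; dividing by ρ_w = 1.024 g cm⁻³ = 1024 kg m⁻³ gives 2.595×10^9 m³ of water.
Koren: 0.73 × 5.50×10^5 Gt = 4.015×10^17 kg; dividing by ρ_w = 1024 kg m⁻³ gives 3.921×10^14 m³ of water.
Halell: 0.73 × 1.43×10^4 Gt = 1.044×10^16 kg; dividing by ρ_w = 1024 kg m⁻³ gives 1.019×10^13 m³ of water.
Total added water ≈ 4.023×10^14 m³ over 3.54×10^14 m² → Δh = 1.14 m = 110 cm.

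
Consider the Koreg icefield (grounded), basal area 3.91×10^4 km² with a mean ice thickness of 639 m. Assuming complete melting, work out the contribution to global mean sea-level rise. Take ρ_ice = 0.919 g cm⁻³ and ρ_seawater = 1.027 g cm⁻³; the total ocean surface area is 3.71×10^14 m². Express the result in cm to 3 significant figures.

≈ 6.03 cm

Koreg: ice volume = 3.91×10^4 km² × 639 m = 2.498×10^4 km³; 2.498×10^4 × (919/1027) = 2.236×10^4 km³ of water.
Spread over 3.71×10^14 m² of ocean, Δh = 2.236×10^13 / 3.71×10^14 = 0.0603 m = 6.03 cm.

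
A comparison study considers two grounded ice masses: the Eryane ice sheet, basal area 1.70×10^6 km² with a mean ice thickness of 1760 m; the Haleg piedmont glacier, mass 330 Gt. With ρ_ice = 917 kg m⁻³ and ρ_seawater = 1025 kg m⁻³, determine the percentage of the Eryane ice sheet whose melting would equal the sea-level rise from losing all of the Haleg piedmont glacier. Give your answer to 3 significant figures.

≈ 0.0120 %

Equal sea-level rise means equal mass of meltwater, i.e. equal mass of ice lost.
Ice mass of Haleg: 3.300×10^14 kg; ice mass of Eryane: 2.744×10^18 kg.
Fraction required = 3.300×10^14 / 2.744×10^18 = 1.20×10^-4 → 0.0120 %.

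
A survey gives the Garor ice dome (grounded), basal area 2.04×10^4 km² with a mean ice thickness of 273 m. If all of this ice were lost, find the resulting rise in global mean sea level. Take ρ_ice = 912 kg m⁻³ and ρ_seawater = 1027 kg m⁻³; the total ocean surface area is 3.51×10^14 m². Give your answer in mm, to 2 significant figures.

Garor: ice volume = 2.04×10^4 km² × 273 m = 5569 km³; 5569 × (912/1027) = 4946 km³ of water.
Spread over 3.51×10^14 m² of ocean, Δh = 4.946×10^12 / 3.51×10^14 = 0.0141 m = 14 mm.

≈ 14 mm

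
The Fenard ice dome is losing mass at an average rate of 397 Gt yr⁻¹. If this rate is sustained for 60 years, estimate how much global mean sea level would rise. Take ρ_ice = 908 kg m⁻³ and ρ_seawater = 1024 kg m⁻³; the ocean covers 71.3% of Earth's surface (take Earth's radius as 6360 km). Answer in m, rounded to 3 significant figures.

Total mass lost = 397 Gt/yr × 60 yr = 2.382×10^4 Gt = 2.382×10^16 kg.
ρ_w = 1024 kg m⁻³, so water volume = 2.382×10^16 / 1024 = 2.326×10^13 m³.
Δh = 2.326×10^13 / 3.62×10^14 = 0.0642 m.

≈ 0.0642 m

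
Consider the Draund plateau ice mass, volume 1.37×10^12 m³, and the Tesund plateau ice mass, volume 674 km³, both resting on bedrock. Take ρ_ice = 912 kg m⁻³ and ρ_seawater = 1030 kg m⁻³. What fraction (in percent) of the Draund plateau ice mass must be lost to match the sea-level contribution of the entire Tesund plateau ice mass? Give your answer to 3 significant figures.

Equal sea-level rise means equal mass of meltwater, i.e. equal mass of ice lost.
Ice mass of Tesund: 6.147×10^14 kg; ice mass of Draund: 1.249×10^15 kg.
Fraction required = 6.147×10^14 / 1.249×10^15 = 0.492 → 49.2 %.

≈ 49.2 %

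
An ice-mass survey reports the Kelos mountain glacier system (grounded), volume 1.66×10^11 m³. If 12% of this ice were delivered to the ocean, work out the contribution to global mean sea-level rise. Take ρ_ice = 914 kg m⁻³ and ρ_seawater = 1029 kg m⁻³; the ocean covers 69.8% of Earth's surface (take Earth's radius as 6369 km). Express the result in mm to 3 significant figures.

≈ 0.0497 mm

Kelos: 0.12 × 1.66×10^11 m³ × (914/1029) = 1.769×10^10 m³ of water.
Spread over 3.56×10^14 m² of ocean, Δh = 1.769×10^10 / 3.56×10^14 = 4.97×10^-5 m = 0.0497 mm.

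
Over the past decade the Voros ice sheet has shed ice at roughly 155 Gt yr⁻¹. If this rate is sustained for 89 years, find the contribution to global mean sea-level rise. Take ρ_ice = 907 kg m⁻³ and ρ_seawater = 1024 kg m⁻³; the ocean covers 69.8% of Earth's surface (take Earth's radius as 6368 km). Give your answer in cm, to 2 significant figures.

≈ 3.8 cm

Total mass lost = 155 Gt/yr × 89 yr = 1.380×10^4 Gt = 1.380×10^16 kg.
ρ_w = 1024 kg m⁻³, so water volume = 1.380×10^16 / 1024 = 1.347×10^13 m³.
Δh = 1.347×10^13 / 3.56×10^14 = 0.0379 m = 3.8 cm.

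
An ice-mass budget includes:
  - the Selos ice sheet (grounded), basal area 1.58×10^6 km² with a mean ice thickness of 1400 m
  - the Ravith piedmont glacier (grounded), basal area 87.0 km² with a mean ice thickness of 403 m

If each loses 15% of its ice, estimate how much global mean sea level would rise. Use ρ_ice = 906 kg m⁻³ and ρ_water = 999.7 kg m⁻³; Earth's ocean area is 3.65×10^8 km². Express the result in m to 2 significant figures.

Selos: ice volume = 1.58×10^6 km² × 1400 m = 2.212×10^6 km³; 0.15 × 2.212×10^6 × (906/999.7) = 3.007×10^5 km³ of water.
Ravith: ice volume = 87.0 km² × 403 m = 35.06 km³; 0.15 × 35.06 × (906/999.7) = 4.766 km³ of water.
Total added water ≈ 3.007×10^14 m³ over 3.65×10^14 m² → Δh = 0.824 m.

≈ 0.82 m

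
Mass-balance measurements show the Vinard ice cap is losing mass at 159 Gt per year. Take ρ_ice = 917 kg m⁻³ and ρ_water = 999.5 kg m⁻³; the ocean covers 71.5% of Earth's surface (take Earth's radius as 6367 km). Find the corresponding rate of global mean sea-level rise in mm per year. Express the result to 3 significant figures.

≈ 0.437 mm/yr

ρ_w = 999.5 kg m⁻³. Annual water volume added = 159 Gt / ρ_w = 1.590×10^14 kg / 999.5 kg m⁻³ = 1.591×10^11 m³.
Δh per year = 1.591×10^11 / 3.64×10^14 = 4.37×10^-4 m = 0.437 mm.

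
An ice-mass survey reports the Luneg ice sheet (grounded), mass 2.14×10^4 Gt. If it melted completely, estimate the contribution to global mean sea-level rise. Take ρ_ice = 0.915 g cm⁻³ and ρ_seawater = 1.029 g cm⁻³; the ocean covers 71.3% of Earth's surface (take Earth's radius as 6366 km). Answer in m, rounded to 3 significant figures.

Luneg: 2.14×10^4 Gt = 2.140×10^16 kg; dividing by ρ_w = 1.029 g cm⁻³ = 1029 kg m⁻³ gives 2.080×10^13 m³ of water.
Spread over 3.63×10^14 m² of ocean, Δh = 2.080×10^13 / 3.63×10^14 = 0.0573 m.

≈ 0.0573 m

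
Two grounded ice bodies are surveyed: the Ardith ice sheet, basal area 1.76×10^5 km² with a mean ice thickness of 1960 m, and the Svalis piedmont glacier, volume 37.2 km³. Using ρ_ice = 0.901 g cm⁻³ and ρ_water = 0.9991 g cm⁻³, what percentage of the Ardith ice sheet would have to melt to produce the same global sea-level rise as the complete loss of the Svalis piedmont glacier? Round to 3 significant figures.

≈ 0.0108 %

Equal sea-level rise means equal mass of meltwater, i.e. equal mass of ice lost.
Ice mass of Svalis: 3.352×10^13 kg; ice mass of Ardith: 3.108×10^17 kg.
Fraction required = 3.352×10^13 / 3.108×10^17 = 1.08×10^-4 → 0.0108 %.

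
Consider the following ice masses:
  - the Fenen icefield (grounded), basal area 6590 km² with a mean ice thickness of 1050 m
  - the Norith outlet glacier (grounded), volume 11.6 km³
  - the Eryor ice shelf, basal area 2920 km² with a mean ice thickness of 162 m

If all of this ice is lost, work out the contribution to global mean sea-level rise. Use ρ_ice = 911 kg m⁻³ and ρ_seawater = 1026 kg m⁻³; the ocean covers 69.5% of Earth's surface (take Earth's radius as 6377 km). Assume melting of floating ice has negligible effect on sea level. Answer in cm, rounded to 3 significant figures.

≈ 1.73 cm

Fenen: ice volume = 6590 km² × 1050 m = 6920 km³; 6920 × (911/1026) = 6144 km³ of water.
Norith: 11.6 km³ × (911/1026) = 10.30 km³ of water.
The Eryor ice shelf is floating and already displaces its own weight of water, so its melt adds essentially nothing to sea level.
Total added water ≈ 6.154×10^12 m³ over 3.55×10^14 m² → Δh = 0.0173 m = 1.73 cm.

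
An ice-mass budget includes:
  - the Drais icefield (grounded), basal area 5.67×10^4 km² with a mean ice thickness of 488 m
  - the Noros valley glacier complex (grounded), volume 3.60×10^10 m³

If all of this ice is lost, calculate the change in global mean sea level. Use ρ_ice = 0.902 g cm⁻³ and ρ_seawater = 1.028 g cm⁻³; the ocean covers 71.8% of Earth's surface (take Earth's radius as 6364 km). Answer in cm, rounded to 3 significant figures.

Drais: ice volume = 5.67×10^4 km² × 488 m = 2.767×10^4 km³; 2.767×10^4 × (902/1028) = 2.428×10^4 km³ of water.
Noros: 3.60×10^10 m³ × (902/1028) = 3.159×10^10 m³ of water.
Total added water ≈ 2.431×10^13 m³ over 3.65×10^14 m² → Δh = 0.0665 m = 6.65 cm.

≈ 6.65 cm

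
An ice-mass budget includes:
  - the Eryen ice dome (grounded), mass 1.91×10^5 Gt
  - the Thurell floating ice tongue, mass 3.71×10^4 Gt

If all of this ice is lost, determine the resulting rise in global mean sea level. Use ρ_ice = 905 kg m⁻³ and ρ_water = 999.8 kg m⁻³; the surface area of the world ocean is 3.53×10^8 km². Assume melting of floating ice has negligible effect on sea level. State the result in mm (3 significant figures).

≈ 541 mm

Eryen: 1.91×10^5 Gt = 1.910×10^17 kg; dividing by ρ_w = 999.8 kg m⁻³ gives 1.910×10^14 m³ of water.
The Thurell floating ice tongue is floating and already displaces its own weight of water, so its melt adds essentially nothing to sea level.
Total added water ≈ 1.910×10^14 m³ over 3.53×10^14 m² → Δh = 0.541 m = 541 mm.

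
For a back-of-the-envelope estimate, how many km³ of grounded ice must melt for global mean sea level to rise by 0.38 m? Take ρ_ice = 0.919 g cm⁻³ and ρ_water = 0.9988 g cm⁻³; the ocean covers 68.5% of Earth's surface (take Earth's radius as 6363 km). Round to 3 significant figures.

≈ 1.44×10^5 km³

Required water volume = Δh × A = 0.38 m × 3.49×10^14 m² = 1.324×10^14 m³ = 1.324×10^5 km³.
Ice volume = water volume × ρ_w/ρ_ice = 1.324×10^5 × 998.8/919 = 1.44×10^5 km³.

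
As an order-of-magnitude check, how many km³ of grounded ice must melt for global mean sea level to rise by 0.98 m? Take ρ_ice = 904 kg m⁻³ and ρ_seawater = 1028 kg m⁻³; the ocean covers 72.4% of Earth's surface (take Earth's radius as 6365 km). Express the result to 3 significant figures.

≈ 4.11×10^5 km³

Required water volume = Δh × A = 0.98 m × 3.69×10^14 m² = 3.612×10^14 m³ = 3.612×10^5 km³.
Ice volume = water volume × ρ_w/ρ_ice = 3.612×10^5 × 1028/904 = 4.11×10^5 km³.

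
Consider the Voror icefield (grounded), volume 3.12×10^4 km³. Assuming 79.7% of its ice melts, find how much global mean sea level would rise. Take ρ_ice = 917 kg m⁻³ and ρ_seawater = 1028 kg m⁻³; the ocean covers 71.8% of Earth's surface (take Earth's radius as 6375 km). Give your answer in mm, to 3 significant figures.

≈ 60.5 mm

Voror: 0.797 × 3.12×10^4 km³ × (917/1028) = 2.218×10^4 km³ of water.
Spread over 3.67×10^14 m² of ocean, Δh = 2.218×10^13 / 3.67×10^14 = 0.0605 m = 60.5 mm.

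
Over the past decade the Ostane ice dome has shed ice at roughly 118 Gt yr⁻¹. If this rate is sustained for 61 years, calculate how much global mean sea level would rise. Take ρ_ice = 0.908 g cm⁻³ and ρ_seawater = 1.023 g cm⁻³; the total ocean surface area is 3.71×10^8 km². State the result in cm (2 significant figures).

≈ 1.9 cm

Total mass lost = 118 Gt/yr × 61 yr = 7198 Gt = 7.198×10^15 kg.
ρ_w = 1.023 g cm⁻³ = 1023 kg m⁻³, so water volume = 7.198×10^15 / 1023 = 7.036×10^12 m³.
Δh = 7.036×10^12 / 3.71×10^14 = 0.0190 m = 1.9 cm.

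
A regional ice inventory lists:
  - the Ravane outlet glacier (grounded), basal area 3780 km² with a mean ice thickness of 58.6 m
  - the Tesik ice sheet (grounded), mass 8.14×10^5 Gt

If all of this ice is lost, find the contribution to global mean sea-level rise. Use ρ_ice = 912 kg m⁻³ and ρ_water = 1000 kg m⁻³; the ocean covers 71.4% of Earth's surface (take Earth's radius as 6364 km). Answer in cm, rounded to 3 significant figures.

Ravane: ice volume = 3780 km² × 58.6 m = 221.5 km³; 221.5 × (912/1000) = 202.0 km³ of water.
Tesik: 8.14×10^5 Gt = 8.140×10^17 kg; dividing by ρ_w = 1000 kg m⁻³ gives 8.140×10^14 m³ of water.
Total added water ≈ 8.142×10^14 m³ over 3.63×10^14 m² → Δh = 2.24 m = 224 cm.

≈ 224 cm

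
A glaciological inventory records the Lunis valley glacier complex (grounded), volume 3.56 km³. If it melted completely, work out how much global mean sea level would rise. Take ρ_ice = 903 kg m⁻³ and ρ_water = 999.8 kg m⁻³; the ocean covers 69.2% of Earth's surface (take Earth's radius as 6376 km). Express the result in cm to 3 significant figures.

Lunis: 3.56 km³ × (903/999.8) = 3.215 km³ of water.
Spread over 3.54×10^14 m² of ocean, Δh = 3.215×10^9 / 3.54×10^14 = 9.10×10^-6 m = 9.10×10^-4 cm.

≈ 9.10×10^-4 cm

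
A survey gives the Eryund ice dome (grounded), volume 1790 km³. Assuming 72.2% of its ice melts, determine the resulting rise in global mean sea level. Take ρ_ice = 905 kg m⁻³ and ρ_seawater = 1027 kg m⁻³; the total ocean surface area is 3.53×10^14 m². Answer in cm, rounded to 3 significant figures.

Eryund: 0.722 × 1790 km³ × (905/1027) = 1139 km³ of water.
Spread over 3.53×10^14 m² of ocean, Δh = 1.139×10^12 / 3.53×10^14 = 3.23×10^-3 m = 0.323 cm.

≈ 0.323 cm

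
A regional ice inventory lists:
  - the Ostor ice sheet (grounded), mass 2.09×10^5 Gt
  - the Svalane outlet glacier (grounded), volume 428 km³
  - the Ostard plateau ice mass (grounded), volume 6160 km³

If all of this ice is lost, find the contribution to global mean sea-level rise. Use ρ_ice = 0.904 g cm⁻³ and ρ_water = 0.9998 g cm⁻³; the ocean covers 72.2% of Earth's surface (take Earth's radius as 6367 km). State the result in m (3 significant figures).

≈ 0.585 m

Ostor: 2.09×10^5 Gt = 2.090×10^17 kg; dividing by ρ_w = 0.9998 g cm⁻³ = 999.8 kg m⁻³ gives 2.090×10^14 m³ of water.
Svalane: 428 km³ × (904/999.8) = 387.0 km³ of water.
Ostard: 6160 km³ × (904/999.8) = 5570 km³ of water.
Total added water ≈ 2.150×10^14 m³ over 3.68×10^14 m² → Δh = 0.585 m.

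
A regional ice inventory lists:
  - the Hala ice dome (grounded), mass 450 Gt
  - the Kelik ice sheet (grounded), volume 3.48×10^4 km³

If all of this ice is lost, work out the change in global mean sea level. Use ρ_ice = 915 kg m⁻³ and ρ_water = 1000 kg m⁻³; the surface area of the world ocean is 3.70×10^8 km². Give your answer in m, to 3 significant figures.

≈ 0.0873 m

Hala: 450 Gt = 4.500×10^14 kg; dividing by ρ_w = 1000 kg m⁻³ gives 4.500×10^11 m³ of water.
Kelik: 3.48×10^4 km³ × (915/1000) = 3.184×10^4 km³ of water.
Total added water ≈ 3.229×10^13 m³ over 3.70×10^14 m² → Δh = 0.0873 m.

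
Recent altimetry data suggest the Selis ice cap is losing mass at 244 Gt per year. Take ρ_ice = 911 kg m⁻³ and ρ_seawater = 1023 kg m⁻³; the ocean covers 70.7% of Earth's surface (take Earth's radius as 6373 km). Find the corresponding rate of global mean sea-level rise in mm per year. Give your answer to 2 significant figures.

ρ_w = 1023 kg m⁻³. Annual water volume added = 244 Gt / ρ_w = 2.440×10^14 kg / 1023 kg m⁻³ = 2.385×10^11 m³.
Δh per year = 2.385×10^11 / 3.61×10^14 = 6.61×10^-4 m = 0.66 mm.

≈ 0.66 mm/yr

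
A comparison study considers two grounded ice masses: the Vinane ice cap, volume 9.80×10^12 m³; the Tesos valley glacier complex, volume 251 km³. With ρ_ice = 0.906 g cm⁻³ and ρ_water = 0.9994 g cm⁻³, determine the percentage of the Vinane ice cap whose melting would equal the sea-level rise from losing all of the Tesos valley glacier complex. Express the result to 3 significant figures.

Equal sea-level rise means equal mass of meltwater, i.e. equal mass of ice lost.
Ice mass of Tesos: 2.274×10^14 kg; ice mass of Vinane: 8.879×10^15 kg.
Fraction required = 2.274×10^14 / 8.879×10^15 = 0.0256 → 2.56 %.

≈ 2.56 %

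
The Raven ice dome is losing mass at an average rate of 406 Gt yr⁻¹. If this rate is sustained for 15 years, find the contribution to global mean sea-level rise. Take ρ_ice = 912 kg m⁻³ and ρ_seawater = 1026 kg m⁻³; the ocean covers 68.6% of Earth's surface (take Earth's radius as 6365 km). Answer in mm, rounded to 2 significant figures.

≈ 17 mm

Total mass lost = 406 Gt/yr × 15 yr = 6090 Gt = 6.090×10^15 kg.
ρ_w = 1026 kg m⁻³, so water volume = 6.090×10^15 / 1026 = 5.936×10^12 m³.
Δh = 5.936×10^12 / 3.49×10^14 = 0.0170 m = 17 mm.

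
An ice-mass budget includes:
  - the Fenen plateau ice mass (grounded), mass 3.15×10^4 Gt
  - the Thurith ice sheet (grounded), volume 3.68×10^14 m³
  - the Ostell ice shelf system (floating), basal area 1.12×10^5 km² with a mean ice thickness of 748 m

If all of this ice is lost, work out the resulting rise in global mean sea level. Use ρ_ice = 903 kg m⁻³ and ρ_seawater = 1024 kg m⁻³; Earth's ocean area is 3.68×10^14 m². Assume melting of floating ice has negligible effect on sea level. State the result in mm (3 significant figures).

≈ 965 mm

Fenen: 3.15×10^4 Gt = 3.150×10^16 kg; dividing by ρ_w = 1024 kg m⁻³ gives 3.076×10^13 m³ of water.
Thurith: 3.68×10^14 m³ × (903/1024) = 3.245×10^14 m³ of water.
The Ostell ice shelf system is floating and already displaces its own weight of water, so its melt adds essentially nothing to sea level.
Total added water ≈ 3.553×10^14 m³ over 3.68×10^14 m² → Δh = 0.965 m = 965 mm.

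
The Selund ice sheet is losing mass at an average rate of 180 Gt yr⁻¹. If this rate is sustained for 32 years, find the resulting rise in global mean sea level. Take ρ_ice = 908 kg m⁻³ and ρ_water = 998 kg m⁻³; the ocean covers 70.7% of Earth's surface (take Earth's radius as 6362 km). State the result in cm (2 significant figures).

≈ 1.6 cm

Total mass lost = 180 Gt/yr × 32 yr = 5760 Gt = 5.760×10^15 kg.
ρ_w = 998 kg m⁻³, so water volume = 5.760×10^15 / 998 = 5.772×10^12 m³.
Δh = 5.772×10^12 / 3.60×10^14 = 0.0161 m = 1.6 cm.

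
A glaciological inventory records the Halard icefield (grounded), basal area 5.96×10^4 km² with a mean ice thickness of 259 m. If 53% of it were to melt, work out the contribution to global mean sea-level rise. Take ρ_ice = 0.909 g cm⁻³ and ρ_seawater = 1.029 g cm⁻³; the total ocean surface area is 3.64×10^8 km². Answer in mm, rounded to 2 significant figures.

≈ 20 mm

Halard: ice volume = 5.96×10^4 km² × 259 m = 1.544×10^4 km³; 0.53 × 1.544×10^4 × (909/1029) = 7227 km³ of water.
Spread over 3.64×10^14 m² of ocean, Δh = 7.227×10^12 / 3.64×10^14 = 0.0199 m = 20 mm.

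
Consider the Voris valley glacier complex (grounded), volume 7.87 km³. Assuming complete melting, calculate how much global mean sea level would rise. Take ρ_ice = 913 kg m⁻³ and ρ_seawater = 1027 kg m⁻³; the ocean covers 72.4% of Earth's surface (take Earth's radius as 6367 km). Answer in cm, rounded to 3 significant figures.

≈ 1.90×10^-3 cm

Voris: 7.87 km³ × (913/1027) = 6.996 km³ of water.
Spread over 3.69×10^14 m² of ocean, Δh = 6.996×10^9 / 3.69×10^14 = 1.90×10^-5 m = 1.90×10^-3 cm.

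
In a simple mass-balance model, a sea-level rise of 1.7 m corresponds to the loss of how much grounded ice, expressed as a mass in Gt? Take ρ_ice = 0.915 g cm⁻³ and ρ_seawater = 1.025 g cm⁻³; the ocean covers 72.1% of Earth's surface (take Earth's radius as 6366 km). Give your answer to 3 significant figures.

≈ 6.40×10^5 Gt

Required water volume = Δh × A = 1.7 m × 3.67×10^14 m² = 6.242×10^14 m³.
ρ_w = 1.025 g cm⁻³ = 1025 kg m⁻³, so the mass of water = 6.242×10^14 m³ × 1025 kg m⁻³ = 6.398×10^17 kg = 6.40×10^5 Gt (and the same mass of ice, by conservation).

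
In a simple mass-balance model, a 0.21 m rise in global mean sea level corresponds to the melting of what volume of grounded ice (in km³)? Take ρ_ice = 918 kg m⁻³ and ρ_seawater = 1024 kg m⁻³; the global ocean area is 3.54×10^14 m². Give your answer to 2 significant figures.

Required water volume = Δh × A = 0.21 m × 3.54×10^14 m² = 7.434×10^13 m³ = 7.434×10^4 km³.
Ice volume = water volume × ρ_w/ρ_ice = 7.434×10^4 × 1024/918 = 8.3×10^4 km³.

≈ 8.3×10^4 km³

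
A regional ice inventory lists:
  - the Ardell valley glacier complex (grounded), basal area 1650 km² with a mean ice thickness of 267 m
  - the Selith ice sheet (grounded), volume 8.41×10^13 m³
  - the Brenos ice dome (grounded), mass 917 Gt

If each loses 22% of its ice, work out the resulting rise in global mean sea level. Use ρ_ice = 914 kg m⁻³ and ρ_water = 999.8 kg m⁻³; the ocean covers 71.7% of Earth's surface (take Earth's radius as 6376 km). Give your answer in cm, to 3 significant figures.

≈ 4.70 cm

Ardell: ice volume = 1650 km² × 267 m = 440.6 km³; 0.22 × 440.6 × (914/999.8) = 88.60 km³ of water.
Selith: 0.22 × 8.41×10^13 m³ × (914/999.8) = 1.691×10^13 m³ of water.
Brenos: 0.22 × 917 Gt = 2.017×10^14 kg; dividing by ρ_w = 999.8 kg m⁻³ gives 2.018×10^11 m³ of water.
Total added water ≈ 1.720×10^13 m³ over 3.66×10^14 m² → Δh = 0.0470 m = 4.70 cm.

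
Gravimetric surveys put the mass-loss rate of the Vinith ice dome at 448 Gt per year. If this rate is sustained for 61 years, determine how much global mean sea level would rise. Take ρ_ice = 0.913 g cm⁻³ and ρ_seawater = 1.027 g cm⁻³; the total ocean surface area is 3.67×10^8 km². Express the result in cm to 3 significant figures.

Total mass lost = 448 Gt/yr × 61 yr = 2.733×10^4 Gt = 2.733×10^16 kg.
ρ_w = 1.027 g cm⁻³ = 1027 kg m⁻³, so water volume = 2.733×10^16 / 1027 = 2.661×10^13 m³.
Δh = 2.661×10^13 / 3.67×10^14 = 0.0725 m = 7.25 cm.

≈ 7.25 cm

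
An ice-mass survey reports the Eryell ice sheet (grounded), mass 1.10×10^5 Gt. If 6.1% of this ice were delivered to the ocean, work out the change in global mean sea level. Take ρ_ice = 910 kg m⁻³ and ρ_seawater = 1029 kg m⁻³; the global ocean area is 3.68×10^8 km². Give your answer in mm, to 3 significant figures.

≈ 17.7 mm

Eryell: 0.061 × 1.10×10^5 Gt = 6.710×10^15 kg; dividing by ρ_w = 1029 kg m⁻³ gives 6.521×10^12 m³ of water.
Spread over 3.68×10^14 m² of ocean, Δh = 6.521×10^12 / 3.68×10^14 = 0.0177 m = 17.7 mm.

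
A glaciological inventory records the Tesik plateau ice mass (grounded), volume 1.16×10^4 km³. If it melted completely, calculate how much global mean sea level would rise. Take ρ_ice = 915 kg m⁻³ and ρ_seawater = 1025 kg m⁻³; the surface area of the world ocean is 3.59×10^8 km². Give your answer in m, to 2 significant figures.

Tesik: 1.16×10^4 km³ × (915/1025) = 1.036×10^4 km³ of water.
Spread over 3.59×10^14 m² of ocean, Δh = 1.036×10^13 / 3.59×10^14 = 0.0288 m.

≈ 0.029 m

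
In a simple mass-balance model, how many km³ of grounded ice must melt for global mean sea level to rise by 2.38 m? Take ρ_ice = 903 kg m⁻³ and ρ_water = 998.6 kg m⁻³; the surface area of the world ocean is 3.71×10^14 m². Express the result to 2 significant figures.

≈ 9.8×10^5 km³

Required water volume = Δh × A = 2.38 m × 3.71×10^14 m² = 8.830×10^14 m³ = 8.830×10^5 km³.
Ice volume = water volume × ρ_w/ρ_ice = 8.830×10^5 × 998.6/903 = 9.8×10^5 km³.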